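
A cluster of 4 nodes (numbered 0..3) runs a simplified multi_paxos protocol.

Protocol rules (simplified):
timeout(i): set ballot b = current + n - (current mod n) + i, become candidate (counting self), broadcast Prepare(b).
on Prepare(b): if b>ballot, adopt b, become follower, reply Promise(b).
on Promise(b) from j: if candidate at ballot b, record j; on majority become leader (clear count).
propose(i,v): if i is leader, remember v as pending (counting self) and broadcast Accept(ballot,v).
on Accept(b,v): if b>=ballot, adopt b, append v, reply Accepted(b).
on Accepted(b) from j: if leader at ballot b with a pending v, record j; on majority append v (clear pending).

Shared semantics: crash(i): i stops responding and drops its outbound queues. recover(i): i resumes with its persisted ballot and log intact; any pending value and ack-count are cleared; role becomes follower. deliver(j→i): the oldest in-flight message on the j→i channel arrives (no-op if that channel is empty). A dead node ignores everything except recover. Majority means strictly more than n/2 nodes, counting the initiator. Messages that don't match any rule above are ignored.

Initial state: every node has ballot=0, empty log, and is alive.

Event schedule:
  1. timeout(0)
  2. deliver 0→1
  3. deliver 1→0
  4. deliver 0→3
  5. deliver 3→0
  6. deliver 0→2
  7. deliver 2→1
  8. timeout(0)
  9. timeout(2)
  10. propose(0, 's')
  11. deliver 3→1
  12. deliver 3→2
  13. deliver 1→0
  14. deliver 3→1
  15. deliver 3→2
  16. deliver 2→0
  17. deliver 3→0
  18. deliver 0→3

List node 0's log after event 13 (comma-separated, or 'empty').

empty

1. timeout(0):  <0:cand b4 ->
2. deliver 0→1:  <1:foll b4 ->
3. deliver 1→0:  nop
4. deliver 0→3:  <3:foll b4 ->
5. deliver 3→0:  <0:lead b4 ->
6. deliver 0→2:  <2:foll b4 ->
7. deliver 2→1:  nop
8. timeout(0):  <0:cand b8 ->
9. timeout(2):  <2:cand b10 ->
10. propose(0,'s'):  nop
11. deliver 3→1:  nop
12. deliver 3→2:  nop
13. deliver 1→0:  nop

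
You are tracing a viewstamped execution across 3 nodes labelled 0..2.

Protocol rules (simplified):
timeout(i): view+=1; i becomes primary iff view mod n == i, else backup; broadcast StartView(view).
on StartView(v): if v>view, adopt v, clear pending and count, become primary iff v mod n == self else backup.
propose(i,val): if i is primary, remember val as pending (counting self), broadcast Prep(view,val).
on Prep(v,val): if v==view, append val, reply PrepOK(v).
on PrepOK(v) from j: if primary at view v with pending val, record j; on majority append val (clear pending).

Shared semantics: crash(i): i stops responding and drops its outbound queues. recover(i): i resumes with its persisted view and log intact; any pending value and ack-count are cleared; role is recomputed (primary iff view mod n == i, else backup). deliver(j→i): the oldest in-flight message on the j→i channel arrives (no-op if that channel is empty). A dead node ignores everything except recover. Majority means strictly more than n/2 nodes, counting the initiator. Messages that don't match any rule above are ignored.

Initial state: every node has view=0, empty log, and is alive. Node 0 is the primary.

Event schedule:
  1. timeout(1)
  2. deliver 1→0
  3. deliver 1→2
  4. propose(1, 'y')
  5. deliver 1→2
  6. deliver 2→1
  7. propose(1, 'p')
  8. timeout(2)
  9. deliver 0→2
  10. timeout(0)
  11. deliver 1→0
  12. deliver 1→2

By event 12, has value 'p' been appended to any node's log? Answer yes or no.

after 1 — timeout(1): n1:prim/v1/[-]
after 2 — deliver 1→0: n0:back/v1/[-]
after 3 — deliver 1→2: n2:back/v1/[-]
after 4 — propose(1,'y'): ·
after 5 — deliver 1→2: n2:back/v1/[y]
after 6 — deliver 2→1: n1:prim/v1/[y]
after 7 — propose(1,'p'): ·
after 8 — timeout(2): n2:prim/v2/[y]
after 9 — deliver 0→2: ·
after 10 — timeout(0): n0:back/v2/[-]
after 11 — deliver 1→0: ·
after 12 — deliver 1→2: ·

no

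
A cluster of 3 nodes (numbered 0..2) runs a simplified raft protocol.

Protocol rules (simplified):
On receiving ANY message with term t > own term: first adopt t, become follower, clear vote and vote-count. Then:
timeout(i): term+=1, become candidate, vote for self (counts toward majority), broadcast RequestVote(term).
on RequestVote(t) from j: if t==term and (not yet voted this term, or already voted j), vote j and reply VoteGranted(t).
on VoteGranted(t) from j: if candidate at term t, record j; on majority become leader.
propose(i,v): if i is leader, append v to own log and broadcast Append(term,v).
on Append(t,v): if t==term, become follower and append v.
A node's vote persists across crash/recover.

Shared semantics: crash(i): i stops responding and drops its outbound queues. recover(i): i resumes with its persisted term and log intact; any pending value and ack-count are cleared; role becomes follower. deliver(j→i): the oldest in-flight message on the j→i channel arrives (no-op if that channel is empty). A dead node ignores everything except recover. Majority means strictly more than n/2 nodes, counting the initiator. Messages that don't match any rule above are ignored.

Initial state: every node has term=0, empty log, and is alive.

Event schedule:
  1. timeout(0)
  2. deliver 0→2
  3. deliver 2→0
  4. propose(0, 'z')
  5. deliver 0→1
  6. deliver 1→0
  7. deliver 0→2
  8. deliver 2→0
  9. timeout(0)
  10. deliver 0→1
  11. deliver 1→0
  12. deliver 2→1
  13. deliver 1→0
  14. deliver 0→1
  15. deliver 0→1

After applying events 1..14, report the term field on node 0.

2

[1] timeout(0) → N0(cand t1 [-])
[2] deliver 0→2 → N2(foll t1 [-])
[3] deliver 2→0 → N0(lead t1 [-])
[4] propose(0,'z') → N0(lead t1 [z])
[5] deliver 0→1 → N1(foll t1 [-])
[6] deliver 1→0 → ∅
[7] deliver 0→2 → N2(foll t1 [z])
[8] deliver 2→0 → ∅
[9] timeout(0) → N0(cand t2 [z])
[10] deliver 0→1 → N1(foll t1 [z])
[11] deliver 1→0 → ∅
[12] deliver 2→1 → ∅
[13] deliver 1→0 → ∅
[14] deliver 0→1 → N1(foll t2 [z])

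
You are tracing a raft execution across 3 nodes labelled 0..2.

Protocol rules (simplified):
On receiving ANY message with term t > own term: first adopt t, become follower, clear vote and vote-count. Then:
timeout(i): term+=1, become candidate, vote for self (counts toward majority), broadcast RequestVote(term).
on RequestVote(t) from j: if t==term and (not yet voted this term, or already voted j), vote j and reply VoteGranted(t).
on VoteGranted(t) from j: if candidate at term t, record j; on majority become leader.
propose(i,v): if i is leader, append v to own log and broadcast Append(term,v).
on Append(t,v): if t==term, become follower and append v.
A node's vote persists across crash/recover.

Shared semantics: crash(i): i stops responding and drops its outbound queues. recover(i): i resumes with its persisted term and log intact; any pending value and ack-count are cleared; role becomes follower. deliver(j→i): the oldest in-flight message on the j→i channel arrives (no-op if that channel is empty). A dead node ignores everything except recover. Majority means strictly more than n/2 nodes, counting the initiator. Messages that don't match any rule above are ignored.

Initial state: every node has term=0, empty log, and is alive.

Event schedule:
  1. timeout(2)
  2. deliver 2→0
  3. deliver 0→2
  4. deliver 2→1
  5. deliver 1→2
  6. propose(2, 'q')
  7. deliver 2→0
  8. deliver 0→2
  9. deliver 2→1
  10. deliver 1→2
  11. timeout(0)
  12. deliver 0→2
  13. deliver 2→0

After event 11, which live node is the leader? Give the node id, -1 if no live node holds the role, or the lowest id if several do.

[1] timeout(2) → N2(cand t1 [-])
[2] deliver 2→0 → N0(foll t1 [-])
[3] deliver 0→2 → N2(lead t1 [-])
[4] deliver 2→1 → N1(foll t1 [-])
[5] deliver 1→2 → ∅
[6] propose(2,'q') → N2(lead t1 [q])
[7] deliver 2→0 → N0(foll t1 [q])
[8] deliver 0→2 → ∅
[9] deliver 2→1 → N1(foll t1 [q])
[10] deliver 1→2 → ∅
[11] timeout(0) → N0(cand t2 [q])

2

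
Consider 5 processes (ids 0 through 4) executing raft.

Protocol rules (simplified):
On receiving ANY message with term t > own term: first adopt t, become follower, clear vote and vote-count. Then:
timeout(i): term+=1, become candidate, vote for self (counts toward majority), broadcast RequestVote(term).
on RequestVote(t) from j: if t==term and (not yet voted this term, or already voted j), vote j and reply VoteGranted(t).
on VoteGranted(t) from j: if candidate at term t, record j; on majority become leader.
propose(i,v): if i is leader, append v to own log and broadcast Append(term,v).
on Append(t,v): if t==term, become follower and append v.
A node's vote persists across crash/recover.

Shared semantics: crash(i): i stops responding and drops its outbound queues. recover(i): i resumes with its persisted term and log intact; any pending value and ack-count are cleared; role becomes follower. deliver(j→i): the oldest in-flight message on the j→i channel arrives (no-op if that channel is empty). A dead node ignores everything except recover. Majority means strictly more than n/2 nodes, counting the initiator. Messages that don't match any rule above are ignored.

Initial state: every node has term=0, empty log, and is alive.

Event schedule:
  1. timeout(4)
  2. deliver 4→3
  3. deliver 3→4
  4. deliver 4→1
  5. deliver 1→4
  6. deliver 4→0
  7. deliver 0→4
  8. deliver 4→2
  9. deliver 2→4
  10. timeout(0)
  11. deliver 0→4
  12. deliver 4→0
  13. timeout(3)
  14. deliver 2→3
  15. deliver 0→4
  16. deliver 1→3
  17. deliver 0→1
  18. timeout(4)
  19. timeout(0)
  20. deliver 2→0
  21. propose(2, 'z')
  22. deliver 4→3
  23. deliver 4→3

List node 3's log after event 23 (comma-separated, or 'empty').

[1] timeout(4) → N4(cand t1 [-])
[2] deliver 4→3 → N3(foll t1 [-])
[3] deliver 3→4 → ∅
[4] deliver 4→1 → N1(foll t1 [-])
[5] deliver 1→4 → N4(lead t1 [-])
[6] deliver 4→0 → N0(foll t1 [-])
[7] deliver 0→4 → ∅
[8] deliver 4→2 → N2(foll t1 [-])
[9] deliver 2→4 → ∅
[10] timeout(0) → N0(cand t2 [-])
[11] deliver 0→4 → N4(foll t2 [-])
[12] deliver 4→0 → ∅
[13] timeout(3) → N3(cand t2 [-])
[14] deliver 2→3 → ∅
[15] deliver 0→4 → ∅
[16] deliver 1→3 → ∅
[17] deliver 0→1 → N1(foll t2 [-])
[18] timeout(4) → N4(cand t3 [-])
[19] timeout(0) → N0(cand t3 [-])
[20] deliver 2→0 → ∅
[21] propose(2,'z') → ∅
[22] deliver 4→3 → N3(foll t3 [-])
[23] deliver 4→3 → ∅

empty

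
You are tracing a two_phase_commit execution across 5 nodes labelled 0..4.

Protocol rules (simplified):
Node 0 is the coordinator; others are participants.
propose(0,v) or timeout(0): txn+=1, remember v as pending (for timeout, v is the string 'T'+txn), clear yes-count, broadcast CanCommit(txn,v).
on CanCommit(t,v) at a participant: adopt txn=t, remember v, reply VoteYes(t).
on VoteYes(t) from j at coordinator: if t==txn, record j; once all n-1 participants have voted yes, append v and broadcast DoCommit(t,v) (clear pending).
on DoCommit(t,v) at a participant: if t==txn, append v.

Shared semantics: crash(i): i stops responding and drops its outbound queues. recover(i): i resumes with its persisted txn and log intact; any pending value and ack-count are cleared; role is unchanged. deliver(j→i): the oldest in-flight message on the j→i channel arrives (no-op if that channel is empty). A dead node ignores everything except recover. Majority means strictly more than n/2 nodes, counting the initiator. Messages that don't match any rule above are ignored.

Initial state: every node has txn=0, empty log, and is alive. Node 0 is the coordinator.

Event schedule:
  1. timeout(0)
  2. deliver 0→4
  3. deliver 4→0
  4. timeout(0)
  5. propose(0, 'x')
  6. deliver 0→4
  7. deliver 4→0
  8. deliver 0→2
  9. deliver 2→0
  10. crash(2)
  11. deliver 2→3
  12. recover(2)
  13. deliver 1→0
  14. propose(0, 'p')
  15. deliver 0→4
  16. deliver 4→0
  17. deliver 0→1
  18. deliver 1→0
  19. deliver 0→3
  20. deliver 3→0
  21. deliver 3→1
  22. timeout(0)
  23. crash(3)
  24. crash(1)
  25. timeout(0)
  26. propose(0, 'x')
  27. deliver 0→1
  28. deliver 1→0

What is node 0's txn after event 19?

after 1 — timeout(0): n0:coor/t1/[-]
after 2 — deliver 0→4: n4:part/t1/[-]
after 3 — deliver 4→0: ·
after 4 — timeout(0): n0:coor/t2/[-]
after 5 — propose(0,'x'): n0:coor/t3/[-]
after 6 — deliver 0→4: n4:part/t2/[-]
after 7 — deliver 4→0: ·
after 8 — deliver 0→2: n2:part/t1/[-]
after 9 — deliver 2→0: ·
after 10 — crash(2): n2:✗part/t1/[-]
after 11 — deliver 2→3: ·
after 12 — recover(2): n2:part/t1/[-]
after 13 — deliver 1→0: ·
after 14 — propose(0,'p'): n0:coor/t4/[-]
after 15 — deliver 0→4: n4:part/t3/[-]
after 16 — deliver 4→0: ·
after 17 — deliver 0→1: n1:part/t1/[-]
after 18 — deliver 1→0: ·
after 19 — deliver 0→3: n3:part/t1/[-]

4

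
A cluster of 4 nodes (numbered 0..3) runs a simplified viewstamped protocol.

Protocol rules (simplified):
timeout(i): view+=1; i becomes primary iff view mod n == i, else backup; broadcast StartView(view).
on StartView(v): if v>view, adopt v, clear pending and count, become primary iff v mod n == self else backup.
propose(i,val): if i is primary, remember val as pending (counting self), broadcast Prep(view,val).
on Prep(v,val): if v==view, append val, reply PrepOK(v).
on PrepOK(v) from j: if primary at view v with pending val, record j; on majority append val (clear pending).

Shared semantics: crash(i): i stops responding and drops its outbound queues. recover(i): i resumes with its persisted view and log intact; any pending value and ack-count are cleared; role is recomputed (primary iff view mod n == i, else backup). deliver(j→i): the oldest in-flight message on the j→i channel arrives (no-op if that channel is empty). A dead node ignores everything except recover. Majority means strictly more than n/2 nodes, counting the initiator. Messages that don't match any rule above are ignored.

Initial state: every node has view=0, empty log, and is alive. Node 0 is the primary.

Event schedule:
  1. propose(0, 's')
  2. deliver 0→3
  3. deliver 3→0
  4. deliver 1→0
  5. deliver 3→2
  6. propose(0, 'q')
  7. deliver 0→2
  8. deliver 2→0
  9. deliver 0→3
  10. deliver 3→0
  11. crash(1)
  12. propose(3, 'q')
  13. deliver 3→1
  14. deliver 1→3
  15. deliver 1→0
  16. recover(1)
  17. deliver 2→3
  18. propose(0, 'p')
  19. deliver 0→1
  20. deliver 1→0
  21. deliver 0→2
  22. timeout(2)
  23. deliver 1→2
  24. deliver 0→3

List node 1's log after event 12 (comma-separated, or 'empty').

empty

[1] propose(0,'s') → ∅
[2] deliver 0→3 → N3(back v0 [s])
[3] deliver 3→0 → ∅
[4] deliver 1→0 → ∅
[5] deliver 3→2 → ∅
[6] propose(0,'q') → ∅
[7] deliver 0→2 → N2(back v0 [s])
[8] deliver 2→0 → ∅
[9] deliver 0→3 → N3(back v0 [s,q])
[10] deliver 3→0 → N0(prim v0 [q])
[11] crash(1) → N1(✗back v0 [-])
[12] propose(3,'q') → ∅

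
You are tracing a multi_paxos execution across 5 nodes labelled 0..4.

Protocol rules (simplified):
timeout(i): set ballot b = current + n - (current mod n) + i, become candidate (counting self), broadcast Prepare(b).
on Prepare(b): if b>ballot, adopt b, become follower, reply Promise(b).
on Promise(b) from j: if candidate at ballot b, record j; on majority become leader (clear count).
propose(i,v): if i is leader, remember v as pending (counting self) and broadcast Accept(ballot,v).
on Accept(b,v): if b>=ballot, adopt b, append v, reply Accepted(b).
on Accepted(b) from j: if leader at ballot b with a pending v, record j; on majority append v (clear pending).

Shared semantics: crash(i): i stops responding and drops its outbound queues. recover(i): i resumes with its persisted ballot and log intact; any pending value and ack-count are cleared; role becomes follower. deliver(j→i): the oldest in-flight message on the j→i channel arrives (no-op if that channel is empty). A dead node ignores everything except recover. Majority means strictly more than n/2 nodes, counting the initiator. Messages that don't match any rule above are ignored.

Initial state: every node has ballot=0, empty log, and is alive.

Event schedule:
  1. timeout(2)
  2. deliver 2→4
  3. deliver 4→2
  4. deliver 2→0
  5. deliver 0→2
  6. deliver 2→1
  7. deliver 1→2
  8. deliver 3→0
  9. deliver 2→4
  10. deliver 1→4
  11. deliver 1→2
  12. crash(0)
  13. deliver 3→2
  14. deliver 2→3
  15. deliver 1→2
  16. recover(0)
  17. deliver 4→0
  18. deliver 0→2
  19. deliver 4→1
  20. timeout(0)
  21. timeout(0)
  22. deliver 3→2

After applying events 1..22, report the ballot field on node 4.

7

e1 timeout(2): 2[cand,b=7,-]
e2 deliver 2→4: 4[foll,b=7,-]
e3 deliver 4→2: ·
e4 deliver 2→0: 0[foll,b=7,-]
e5 deliver 0→2: 2[lead,b=7,-]
e6 deliver 2→1: 1[foll,b=7,-]
e7 deliver 1→2: ·
e8 deliver 3→0: ·
e9 deliver 2→4: ·
e10 deliver 1→4: ·
e11 deliver 1→2: ·
e12 crash(0): 0[✗foll,b=7,-]
e13 deliver 3→2: ·
e14 deliver 2→3: 3[foll,b=7,-]
e15 deliver 1→2: ·
e16 recover(0): 0[foll,b=7,-]
e17 deliver 4→0: ·
e18 deliver 0→2: ·
e19 deliver 4→1: ·
e20 timeout(0): 0[cand,b=10,-]
e21 timeout(0): 0[cand,b=15,-]
e22 deliver 3→2: ·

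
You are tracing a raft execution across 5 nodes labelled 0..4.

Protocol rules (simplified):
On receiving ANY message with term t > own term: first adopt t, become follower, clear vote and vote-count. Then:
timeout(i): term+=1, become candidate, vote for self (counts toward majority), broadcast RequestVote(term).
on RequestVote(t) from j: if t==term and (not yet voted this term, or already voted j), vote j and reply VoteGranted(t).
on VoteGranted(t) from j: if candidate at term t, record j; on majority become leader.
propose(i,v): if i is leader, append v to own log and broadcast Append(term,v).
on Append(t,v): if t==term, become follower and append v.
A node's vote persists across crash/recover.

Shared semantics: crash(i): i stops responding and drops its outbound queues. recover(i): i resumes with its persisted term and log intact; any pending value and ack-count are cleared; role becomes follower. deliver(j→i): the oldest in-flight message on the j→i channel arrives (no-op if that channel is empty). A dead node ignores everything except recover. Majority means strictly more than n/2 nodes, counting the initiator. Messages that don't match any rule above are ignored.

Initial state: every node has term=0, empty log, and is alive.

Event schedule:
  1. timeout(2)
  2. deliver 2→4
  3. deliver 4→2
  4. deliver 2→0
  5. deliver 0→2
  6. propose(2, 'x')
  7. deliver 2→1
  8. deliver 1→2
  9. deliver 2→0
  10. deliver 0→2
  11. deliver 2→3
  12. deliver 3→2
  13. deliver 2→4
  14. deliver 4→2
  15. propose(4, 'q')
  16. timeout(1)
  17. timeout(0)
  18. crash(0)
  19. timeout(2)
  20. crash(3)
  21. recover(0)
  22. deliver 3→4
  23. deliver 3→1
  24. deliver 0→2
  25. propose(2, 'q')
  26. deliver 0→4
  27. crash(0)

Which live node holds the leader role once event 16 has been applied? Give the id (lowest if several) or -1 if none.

2

after 1 — timeout(2): n2:cand/t1/[-]
after 2 — deliver 2→4: n4:foll/t1/[-]
after 3 — deliver 4→2: ·
after 4 — deliver 2→0: n0:foll/t1/[-]
after 5 — deliver 0→2: n2:lead/t1/[-]
after 6 — propose(2,'x'): n2:lead/t1/[x]
after 7 — deliver 2→1: n1:foll/t1/[-]
after 8 — deliver 1→2: ·
after 9 — deliver 2→0: n0:foll/t1/[x]
after 10 — deliver 0→2: ·
after 11 — deliver 2→3: n3:foll/t1/[-]
after 12 — deliver 3→2: ·
after 13 — deliver 2→4: n4:foll/t1/[x]
after 14 — deliver 4→2: ·
after 15 — propose(4,'q'): ·
after 16 — timeout(1): n1:cand/t2/[-]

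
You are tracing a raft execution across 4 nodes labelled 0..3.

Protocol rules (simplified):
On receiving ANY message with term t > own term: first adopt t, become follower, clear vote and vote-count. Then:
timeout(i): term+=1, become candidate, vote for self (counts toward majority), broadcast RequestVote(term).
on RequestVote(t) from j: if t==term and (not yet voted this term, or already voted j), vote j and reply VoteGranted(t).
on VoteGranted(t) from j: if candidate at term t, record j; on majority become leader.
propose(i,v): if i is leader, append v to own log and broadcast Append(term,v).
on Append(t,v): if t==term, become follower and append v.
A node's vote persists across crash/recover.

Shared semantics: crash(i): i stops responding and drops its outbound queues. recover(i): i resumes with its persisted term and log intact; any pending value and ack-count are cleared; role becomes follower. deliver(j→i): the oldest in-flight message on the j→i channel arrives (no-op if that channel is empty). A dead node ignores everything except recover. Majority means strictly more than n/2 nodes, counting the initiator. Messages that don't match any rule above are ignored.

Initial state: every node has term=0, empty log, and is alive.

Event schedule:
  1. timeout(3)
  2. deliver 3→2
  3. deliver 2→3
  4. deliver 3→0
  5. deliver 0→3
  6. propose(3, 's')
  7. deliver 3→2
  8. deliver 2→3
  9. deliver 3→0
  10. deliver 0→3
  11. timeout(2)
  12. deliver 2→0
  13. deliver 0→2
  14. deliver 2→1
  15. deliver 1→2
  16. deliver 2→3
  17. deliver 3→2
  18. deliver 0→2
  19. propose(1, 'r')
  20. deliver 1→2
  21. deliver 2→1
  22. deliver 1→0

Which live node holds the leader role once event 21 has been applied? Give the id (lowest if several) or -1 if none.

2

e1 timeout(3): 3[cand,t=1,-]
e2 deliver 3→2: 2[foll,t=1,-]
e3 deliver 2→3: ·
e4 deliver 3→0: 0[foll,t=1,-]
e5 deliver 0→3: 3[lead,t=1,-]
e6 propose(3,'s'): 3[lead,t=1,s]
e7 deliver 3→2: 2[foll,t=1,s]
e8 deliver 2→3: ·
e9 deliver 3→0: 0[foll,t=1,s]
e10 deliver 0→3: ·
e11 timeout(2): 2[cand,t=2,s]
e12 deliver 2→0: 0[foll,t=2,s]
e13 deliver 0→2: ·
e14 deliver 2→1: 1[foll,t=2,-]
e15 deliver 1→2: 2[lead,t=2,s]
e16 deliver 2→3: 3[foll,t=2,s]
e17 deliver 3→2: ·
e18 deliver 0→2: ·
e19 propose(1,'r'): ·
e20 deliver 1→2: ·
e21 deliver 2→1: ·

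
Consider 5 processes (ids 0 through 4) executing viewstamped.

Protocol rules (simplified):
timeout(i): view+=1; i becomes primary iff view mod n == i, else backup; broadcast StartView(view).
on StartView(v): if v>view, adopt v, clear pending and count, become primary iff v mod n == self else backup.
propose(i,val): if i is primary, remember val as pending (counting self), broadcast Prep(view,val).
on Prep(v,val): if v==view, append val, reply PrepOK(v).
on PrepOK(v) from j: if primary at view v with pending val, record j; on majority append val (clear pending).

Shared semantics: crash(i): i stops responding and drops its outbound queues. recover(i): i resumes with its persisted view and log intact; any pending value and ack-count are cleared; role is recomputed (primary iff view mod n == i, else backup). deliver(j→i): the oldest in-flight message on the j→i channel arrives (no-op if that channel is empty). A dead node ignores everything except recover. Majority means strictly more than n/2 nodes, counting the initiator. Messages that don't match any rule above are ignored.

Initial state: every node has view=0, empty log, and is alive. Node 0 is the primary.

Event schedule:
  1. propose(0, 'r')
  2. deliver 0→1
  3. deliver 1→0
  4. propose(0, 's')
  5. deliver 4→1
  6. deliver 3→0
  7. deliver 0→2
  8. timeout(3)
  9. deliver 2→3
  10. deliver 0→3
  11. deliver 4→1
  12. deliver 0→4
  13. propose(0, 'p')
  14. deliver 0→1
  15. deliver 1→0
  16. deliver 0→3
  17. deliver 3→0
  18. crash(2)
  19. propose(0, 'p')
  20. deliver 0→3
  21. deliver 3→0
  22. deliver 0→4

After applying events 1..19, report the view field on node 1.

0

step 1 propose(0,'r'): —
step 2 deliver 0→1: 1={back,v=0,log=r}
step 3 deliver 1→0: —
step 4 propose(0,'s'): —
step 5 deliver 4→1: —
step 6 deliver 3→0: —
step 7 deliver 0→2: 2={back,v=0,log=r}
step 8 timeout(3): 3={back,v=1,log=-}
step 9 deliver 2→3: —
step 10 deliver 0→3: —
step 11 deliver 4→1: —
step 12 deliver 0→4: 4={back,v=0,log=r}
step 13 propose(0,'p'): —
step 14 deliver 0→1: 1={back,v=0,log=r,s}
step 15 deliver 1→0: —
step 16 deliver 0→3: —
step 17 deliver 3→0: 0={back,v=1,log=-}
step 18 crash(2): 2={✗back,v=0,log=r}
step 19 propose(0,'p'): —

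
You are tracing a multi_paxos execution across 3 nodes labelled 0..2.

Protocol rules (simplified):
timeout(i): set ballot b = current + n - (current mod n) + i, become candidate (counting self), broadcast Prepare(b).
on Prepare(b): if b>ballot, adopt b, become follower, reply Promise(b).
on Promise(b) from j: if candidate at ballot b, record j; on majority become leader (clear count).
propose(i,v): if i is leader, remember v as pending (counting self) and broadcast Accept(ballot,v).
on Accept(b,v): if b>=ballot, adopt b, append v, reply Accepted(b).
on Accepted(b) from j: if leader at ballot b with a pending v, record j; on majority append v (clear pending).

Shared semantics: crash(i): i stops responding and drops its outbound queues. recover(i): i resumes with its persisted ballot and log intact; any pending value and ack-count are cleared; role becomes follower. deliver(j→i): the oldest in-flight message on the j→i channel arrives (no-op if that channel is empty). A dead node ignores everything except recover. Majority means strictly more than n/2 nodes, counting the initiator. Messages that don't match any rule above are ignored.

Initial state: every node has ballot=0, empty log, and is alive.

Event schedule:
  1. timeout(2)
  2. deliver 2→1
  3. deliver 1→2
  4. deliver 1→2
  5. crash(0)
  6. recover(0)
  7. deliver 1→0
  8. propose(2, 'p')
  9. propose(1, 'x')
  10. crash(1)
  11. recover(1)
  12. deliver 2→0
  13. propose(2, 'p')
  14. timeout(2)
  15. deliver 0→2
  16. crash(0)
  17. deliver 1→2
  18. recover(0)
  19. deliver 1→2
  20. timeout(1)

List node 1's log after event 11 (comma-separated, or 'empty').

empty

step 1 timeout(2): 2={cand,b=5,log=-}
step 2 deliver 2→1: 1={foll,b=5,log=-}
step 3 deliver 1→2: 2={lead,b=5,log=-}
step 4 deliver 1→2: —
step 5 crash(0): 0={✗foll,b=0,log=-}
step 6 recover(0): 0={foll,b=0,log=-}
step 7 deliver 1→0: —
step 8 propose(2,'p'): —
step 9 propose(1,'x'): —
step 10 crash(1): 1={✗foll,b=5,log=-}
step 11 recover(1): 1={foll,b=5,log=-}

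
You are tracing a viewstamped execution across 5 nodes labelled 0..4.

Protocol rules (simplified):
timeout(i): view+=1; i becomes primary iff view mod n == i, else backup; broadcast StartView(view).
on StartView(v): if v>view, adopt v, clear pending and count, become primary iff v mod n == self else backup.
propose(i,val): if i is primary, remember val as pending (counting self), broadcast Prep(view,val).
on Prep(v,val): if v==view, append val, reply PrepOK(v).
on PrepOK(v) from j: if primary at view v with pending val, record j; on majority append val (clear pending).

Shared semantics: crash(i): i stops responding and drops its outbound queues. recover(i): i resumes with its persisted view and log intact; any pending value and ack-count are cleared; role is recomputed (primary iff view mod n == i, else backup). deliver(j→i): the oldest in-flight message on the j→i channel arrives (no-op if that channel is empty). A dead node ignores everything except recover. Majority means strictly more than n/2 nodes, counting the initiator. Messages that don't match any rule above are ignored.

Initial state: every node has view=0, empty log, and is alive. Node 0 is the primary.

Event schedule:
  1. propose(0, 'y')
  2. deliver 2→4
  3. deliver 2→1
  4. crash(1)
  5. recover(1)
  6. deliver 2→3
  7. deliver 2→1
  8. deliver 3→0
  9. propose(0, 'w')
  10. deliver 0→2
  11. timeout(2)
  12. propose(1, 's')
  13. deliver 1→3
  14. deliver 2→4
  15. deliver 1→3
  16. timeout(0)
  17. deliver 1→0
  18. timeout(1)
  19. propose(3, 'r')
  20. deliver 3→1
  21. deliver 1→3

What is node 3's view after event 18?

0

1. propose(0,'y'):  nop
2. deliver 2→4:  nop
3. deliver 2→1:  nop
4. crash(1):  <1:✗back v0 ->
5. recover(1):  <1:back v0 ->
6. deliver 2→3:  nop
7. deliver 2→1:  nop
8. deliver 3→0:  nop
9. propose(0,'w'):  nop
10. deliver 0→2:  <2:back v0 y>
11. timeout(2):  <2:back v1 y>
12. propose(1,'s'):  nop
13. deliver 1→3:  nop
14. deliver 2→4:  <4:back v1 ->
15. deliver 1→3:  nop
16. timeout(0):  <0:back v1 ->
17. deliver 1→0:  nop
18. timeout(1):  <1:prim v1 ->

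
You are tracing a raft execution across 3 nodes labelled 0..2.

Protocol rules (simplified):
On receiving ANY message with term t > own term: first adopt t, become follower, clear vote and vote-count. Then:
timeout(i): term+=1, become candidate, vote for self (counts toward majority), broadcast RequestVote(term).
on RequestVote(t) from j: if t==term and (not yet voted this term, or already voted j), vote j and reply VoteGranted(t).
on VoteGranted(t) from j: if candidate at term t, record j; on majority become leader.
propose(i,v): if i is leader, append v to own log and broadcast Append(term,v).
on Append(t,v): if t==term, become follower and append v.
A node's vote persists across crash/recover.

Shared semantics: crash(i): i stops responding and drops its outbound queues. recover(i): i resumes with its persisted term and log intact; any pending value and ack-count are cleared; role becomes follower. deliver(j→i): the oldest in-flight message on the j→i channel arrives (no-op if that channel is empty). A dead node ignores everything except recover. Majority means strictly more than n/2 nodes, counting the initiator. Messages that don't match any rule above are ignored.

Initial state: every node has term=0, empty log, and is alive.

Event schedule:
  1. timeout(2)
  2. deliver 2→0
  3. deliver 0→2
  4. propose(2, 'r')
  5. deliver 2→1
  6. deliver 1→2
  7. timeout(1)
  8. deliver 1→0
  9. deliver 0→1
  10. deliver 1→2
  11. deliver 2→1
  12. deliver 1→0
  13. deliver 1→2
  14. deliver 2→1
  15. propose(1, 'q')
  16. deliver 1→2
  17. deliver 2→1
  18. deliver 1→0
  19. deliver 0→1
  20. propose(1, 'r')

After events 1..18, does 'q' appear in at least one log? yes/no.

yes

after 1 — timeout(2): n2:cand/t1/[-]
after 2 — deliver 2→0: n0:foll/t1/[-]
after 3 — deliver 0→2: n2:lead/t1/[-]
after 4 — propose(2,'r'): n2:lead/t1/[r]
after 5 — deliver 2→1: n1:foll/t1/[-]
after 6 — deliver 1→2: ·
after 7 — timeout(1): n1:cand/t2/[-]
after 8 — deliver 1→0: n0:foll/t2/[-]
after 9 — deliver 0→1: n1:lead/t2/[-]
after 10 — deliver 1→2: n2:foll/t2/[r]
after 11 — deliver 2→1: ·
after 12 — deliver 1→0: ·
after 13 — deliver 1→2: ·
after 14 — deliver 2→1: ·
after 15 — propose(1,'q'): n1:lead/t2/[q]
after 16 — deliver 1→2: n2:foll/t2/[r,q]
after 17 — deliver 2→1: ·
after 18 — deliver 1→0: n0:foll/t2/[q]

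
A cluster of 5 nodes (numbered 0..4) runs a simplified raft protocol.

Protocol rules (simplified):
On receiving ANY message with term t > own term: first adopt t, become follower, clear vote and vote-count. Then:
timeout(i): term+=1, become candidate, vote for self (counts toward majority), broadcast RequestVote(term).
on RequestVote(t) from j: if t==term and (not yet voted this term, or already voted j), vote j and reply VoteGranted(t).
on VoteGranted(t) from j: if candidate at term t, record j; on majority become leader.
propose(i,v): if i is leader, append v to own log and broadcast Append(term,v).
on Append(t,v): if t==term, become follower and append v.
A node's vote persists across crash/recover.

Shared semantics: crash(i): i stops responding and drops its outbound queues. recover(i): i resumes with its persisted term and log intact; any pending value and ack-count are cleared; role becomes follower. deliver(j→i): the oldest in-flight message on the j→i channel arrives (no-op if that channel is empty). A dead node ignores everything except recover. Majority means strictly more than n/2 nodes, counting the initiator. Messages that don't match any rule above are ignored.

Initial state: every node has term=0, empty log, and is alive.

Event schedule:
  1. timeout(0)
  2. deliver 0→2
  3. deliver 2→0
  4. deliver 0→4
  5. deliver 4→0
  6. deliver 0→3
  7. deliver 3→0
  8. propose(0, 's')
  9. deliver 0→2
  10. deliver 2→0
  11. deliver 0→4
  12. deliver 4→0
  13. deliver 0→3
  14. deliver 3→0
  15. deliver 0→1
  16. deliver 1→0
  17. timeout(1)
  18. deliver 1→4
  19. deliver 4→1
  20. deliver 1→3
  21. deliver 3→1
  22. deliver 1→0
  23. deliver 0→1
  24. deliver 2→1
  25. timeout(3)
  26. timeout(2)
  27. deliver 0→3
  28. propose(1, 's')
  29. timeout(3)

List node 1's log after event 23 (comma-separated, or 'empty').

after 1 — timeout(0): n0:cand/t1/[-]
after 2 — deliver 0→2: n2:foll/t1/[-]
after 3 — deliver 2→0: ·
after 4 — deliver 0→4: n4:foll/t1/[-]
after 5 — deliver 4→0: n0:lead/t1/[-]
after 6 — deliver 0→3: n3:foll/t1/[-]
after 7 — deliver 3→0: ·
after 8 — propose(0,'s'): n0:lead/t1/[s]
after 9 — deliver 0→2: n2:foll/t1/[s]
after 10 — deliver 2→0: ·
after 11 — deliver 0→4: n4:foll/t1/[s]
after 12 — deliver 4→0: ·
after 13 — deliver 0→3: n3:foll/t1/[s]
after 14 — deliver 3→0: ·
after 15 — deliver 0→1: n1:foll/t1/[-]
after 16 — deliver 1→0: ·
after 17 — timeout(1): n1:cand/t2/[-]
after 18 — deliver 1→4: n4:foll/t2/[s]
after 19 — deliver 4→1: ·
after 20 — deliver 1→3: n3:foll/t2/[s]
after 21 — deliver 3→1: n1:lead/t2/[-]
after 22 — deliver 1→0: n0:foll/t2/[s]
after 23 — deliver 0→1: ·

empty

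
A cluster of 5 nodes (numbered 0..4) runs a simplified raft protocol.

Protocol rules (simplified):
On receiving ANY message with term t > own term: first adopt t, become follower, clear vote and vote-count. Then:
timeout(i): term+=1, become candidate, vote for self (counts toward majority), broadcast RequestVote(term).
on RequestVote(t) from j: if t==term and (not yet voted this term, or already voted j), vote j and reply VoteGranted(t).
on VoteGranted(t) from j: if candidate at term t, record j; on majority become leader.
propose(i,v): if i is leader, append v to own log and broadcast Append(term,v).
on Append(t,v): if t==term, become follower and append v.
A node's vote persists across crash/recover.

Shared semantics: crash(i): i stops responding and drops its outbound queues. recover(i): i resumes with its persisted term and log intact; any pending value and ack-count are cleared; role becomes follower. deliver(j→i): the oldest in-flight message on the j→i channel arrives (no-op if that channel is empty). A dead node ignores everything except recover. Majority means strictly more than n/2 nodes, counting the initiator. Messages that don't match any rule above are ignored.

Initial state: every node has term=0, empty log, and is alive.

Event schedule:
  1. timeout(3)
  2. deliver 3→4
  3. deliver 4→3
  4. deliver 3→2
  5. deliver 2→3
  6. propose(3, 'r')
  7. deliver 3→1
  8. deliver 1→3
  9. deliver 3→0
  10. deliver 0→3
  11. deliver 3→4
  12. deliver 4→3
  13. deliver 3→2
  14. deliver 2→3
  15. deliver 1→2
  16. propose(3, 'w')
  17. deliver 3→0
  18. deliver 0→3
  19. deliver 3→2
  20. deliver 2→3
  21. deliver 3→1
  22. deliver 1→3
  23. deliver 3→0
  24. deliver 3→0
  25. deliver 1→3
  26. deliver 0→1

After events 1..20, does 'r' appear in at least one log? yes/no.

yes

[1] timeout(3) → N3(cand t1 [-])
[2] deliver 3→4 → N4(foll t1 [-])
[3] deliver 4→3 → ∅
[4] deliver 3→2 → N2(foll t1 [-])
[5] deliver 2→3 → N3(lead t1 [-])
[6] propose(3,'r') → N3(lead t1 [r])
[7] deliver 3→1 → N1(foll t1 [-])
[8] deliver 1→3 → ∅
[9] deliver 3→0 → N0(foll t1 [-])
[10] deliver 0→3 → ∅
[11] deliver 3→4 → N4(foll t1 [r])
[12] deliver 4→3 → ∅
[13] deliver 3→2 → N2(foll t1 [r])
[14] deliver 2→3 → ∅
[15] deliver 1→2 → ∅
[16] propose(3,'w') → N3(lead t1 [r,w])
[17] deliver 3→0 → N0(foll t1 [r])
[18] deliver 0→3 → ∅
[19] deliver 3→2 → N2(foll t1 [r,w])
[20] deliver 2→3 → ∅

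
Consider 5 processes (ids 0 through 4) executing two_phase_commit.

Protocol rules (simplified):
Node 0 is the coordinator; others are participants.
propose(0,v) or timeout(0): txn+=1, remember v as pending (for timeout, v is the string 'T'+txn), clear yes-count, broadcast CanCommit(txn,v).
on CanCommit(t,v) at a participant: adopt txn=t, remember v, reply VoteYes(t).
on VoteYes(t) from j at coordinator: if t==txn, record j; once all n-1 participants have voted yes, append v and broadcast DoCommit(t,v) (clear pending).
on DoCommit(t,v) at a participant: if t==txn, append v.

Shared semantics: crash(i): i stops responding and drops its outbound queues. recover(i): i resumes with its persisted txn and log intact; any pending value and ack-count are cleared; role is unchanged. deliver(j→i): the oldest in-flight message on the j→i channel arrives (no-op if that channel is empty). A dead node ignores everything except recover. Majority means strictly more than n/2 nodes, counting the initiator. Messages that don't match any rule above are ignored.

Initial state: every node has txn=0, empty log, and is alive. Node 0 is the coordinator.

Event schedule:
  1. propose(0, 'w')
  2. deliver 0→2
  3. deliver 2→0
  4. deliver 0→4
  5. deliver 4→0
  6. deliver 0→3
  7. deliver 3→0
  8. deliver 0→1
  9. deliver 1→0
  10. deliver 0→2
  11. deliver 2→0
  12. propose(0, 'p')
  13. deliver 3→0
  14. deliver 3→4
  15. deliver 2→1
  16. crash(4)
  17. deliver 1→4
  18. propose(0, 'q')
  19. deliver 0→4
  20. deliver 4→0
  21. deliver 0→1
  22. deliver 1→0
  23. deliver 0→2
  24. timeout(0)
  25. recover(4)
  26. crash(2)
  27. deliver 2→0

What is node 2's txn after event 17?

1. propose(0,'w'):  <0:coor t1 ->
2. deliver 0→2:  <2:part t1 ->
3. deliver 2→0:  nop
4. deliver 0→4:  <4:part t1 ->
5. deliver 4→0:  nop
6. deliver 0→3:  <3:part t1 ->
7. deliver 3→0:  nop
8. deliver 0→1:  <1:part t1 ->
9. deliver 1→0:  <0:coor t1 w>
10. deliver 0→2:  <2:part t1 w>
11. deliver 2→0:  nop
12. propose(0,'p'):  <0:coor t2 w>
13. deliver 3→0:  nop
14. deliver 3→4:  nop
15. deliver 2→1:  nop
16. crash(4):  <4:✗part t1 ->
17. deliver 1→4:  nop

1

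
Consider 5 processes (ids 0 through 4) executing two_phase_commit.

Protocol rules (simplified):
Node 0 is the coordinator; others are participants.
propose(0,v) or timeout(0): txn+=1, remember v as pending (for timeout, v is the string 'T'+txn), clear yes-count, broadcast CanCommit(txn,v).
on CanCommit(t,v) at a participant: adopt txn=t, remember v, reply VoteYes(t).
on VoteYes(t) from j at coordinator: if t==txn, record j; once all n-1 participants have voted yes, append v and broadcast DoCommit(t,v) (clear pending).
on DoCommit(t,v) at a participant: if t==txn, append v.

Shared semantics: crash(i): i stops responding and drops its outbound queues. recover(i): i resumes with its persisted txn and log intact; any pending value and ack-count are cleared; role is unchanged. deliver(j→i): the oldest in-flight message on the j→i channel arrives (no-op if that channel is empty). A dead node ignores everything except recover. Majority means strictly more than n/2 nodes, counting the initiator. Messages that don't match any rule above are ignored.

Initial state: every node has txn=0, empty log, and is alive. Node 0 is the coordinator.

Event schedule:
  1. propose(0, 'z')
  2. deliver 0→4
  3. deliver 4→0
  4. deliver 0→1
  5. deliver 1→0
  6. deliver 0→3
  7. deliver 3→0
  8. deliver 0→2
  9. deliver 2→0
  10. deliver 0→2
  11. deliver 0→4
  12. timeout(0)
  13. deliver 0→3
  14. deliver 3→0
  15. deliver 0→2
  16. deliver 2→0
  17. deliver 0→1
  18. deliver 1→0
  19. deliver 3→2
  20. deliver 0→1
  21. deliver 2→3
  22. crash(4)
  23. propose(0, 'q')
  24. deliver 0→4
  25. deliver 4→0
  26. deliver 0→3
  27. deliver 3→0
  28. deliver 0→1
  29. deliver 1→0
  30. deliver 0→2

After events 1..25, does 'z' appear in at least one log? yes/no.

yes

1. propose(0,'z'):  <0:coor t1 ->
2. deliver 0→4:  <4:part t1 ->
3. deliver 4→0:  nop
4. deliver 0→1:  <1:part t1 ->
5. deliver 1→0:  nop
6. deliver 0→3:  <3:part t1 ->
7. deliver 3→0:  nop
8. deliver 0→2:  <2:part t1 ->
9. deliver 2→0:  <0:coor t1 z>
10. deliver 0→2:  <2:part t1 z>
11. deliver 0→4:  <4:part t1 z>
12. timeout(0):  <0:coor t2 z>
13. deliver 0→3:  <3:part t1 z>
14. deliver 3→0:  nop
15. deliver 0→2:  <2:part t2 z>
16. deliver 2→0:  nop
17. deliver 0→1:  <1:part t1 z>
18. deliver 1→0:  nop
19. deliver 3→2:  nop
20. deliver 0→1:  <1:part t2 z>
21. deliver 2→3:  nop
22. crash(4):  <4:✗part t1 z>
23. propose(0,'q'):  <0:coor t3 z>
24. deliver 0→4:  nop
25. deliver 4→0:  nop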